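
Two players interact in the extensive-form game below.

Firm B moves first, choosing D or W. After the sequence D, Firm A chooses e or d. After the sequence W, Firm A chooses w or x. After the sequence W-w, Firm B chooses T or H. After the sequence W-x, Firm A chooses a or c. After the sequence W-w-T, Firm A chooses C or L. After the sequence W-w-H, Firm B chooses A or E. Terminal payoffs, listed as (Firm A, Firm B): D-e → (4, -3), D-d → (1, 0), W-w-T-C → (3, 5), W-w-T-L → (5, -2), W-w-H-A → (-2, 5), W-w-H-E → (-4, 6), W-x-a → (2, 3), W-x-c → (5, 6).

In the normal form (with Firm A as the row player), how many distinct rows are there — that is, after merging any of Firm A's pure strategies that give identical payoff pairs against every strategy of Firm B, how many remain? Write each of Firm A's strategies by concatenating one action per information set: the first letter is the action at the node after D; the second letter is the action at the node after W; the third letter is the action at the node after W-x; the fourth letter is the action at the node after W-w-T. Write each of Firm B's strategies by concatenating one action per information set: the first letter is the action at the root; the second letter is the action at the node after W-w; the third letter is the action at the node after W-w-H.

Firm A has 16 pure strategies: ewaC, ewaL, ewcC, ewcL, exaC, exaL, excC, excL, dwaC, dwaL, dwcC, dwcL, dxaC, dxaL, dxcC, dxcL. Columns: DTA, DTE, DHA, DHE, WTA, WTE, WHA, WHE.
{ewaC, ewcC} → row (4,-3) (4,-3) (4,-3) (4,-3) (3,5) (3,5) (-2,5) (-4,6)
{ewaL, ewcL} → row (4,-3) (4,-3) (4,-3) (4,-3) (5,-2) (5,-2) (-2,5) (-4,6)
{exaC, exaL} → row (4,-3) (4,-3) (4,-3) (4,-3) (2,3) (2,3) (2,3) (2,3)
{excC, excL} → row (4,-3) (4,-3) (4,-3) (4,-3) (5,6) (5,6) (5,6) (5,6)
{dwaC, dwcC} → row (1,0) (1,0) (1,0) (1,0) (3,5) (3,5) (-2,5) (-4,6)
{dwaL, dwcL} → row (1,0) (1,0) (1,0) (1,0) (5,-2) (5,-2) (-2,5) (-4,6)
{dxaC, dxaL} → row (1,0) (1,0) (1,0) (1,0) (2,3) (2,3) (2,3) (2,3)
{dxcC, dxcL} → row (1,0) (1,0) (1,0) (1,0) (5,6) (5,6) (5,6) (5,6)
That's 8 distinct rows out of 16 strategies.

8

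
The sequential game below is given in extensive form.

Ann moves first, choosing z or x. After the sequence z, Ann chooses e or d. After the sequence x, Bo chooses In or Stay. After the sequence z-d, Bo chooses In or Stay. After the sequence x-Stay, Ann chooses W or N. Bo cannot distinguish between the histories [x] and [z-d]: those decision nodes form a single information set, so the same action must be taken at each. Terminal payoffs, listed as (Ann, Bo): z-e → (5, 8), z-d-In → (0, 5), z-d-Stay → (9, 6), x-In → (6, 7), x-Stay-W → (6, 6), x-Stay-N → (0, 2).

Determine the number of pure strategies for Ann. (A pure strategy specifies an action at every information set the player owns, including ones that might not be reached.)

Ann owns the root with actions {z, x} — two choices.
Ann owns the node after z with actions {e, d} — two choices.
Ann owns the node after x-Stay with actions {W, N} — two choices.
A pure strategy fixes one action at each information set independently, so the count is the product 2 × 2 × 2 = 8.
(For reference, Bo has 2 pure strategies, giving a 8×2 normal-form matrix.)

8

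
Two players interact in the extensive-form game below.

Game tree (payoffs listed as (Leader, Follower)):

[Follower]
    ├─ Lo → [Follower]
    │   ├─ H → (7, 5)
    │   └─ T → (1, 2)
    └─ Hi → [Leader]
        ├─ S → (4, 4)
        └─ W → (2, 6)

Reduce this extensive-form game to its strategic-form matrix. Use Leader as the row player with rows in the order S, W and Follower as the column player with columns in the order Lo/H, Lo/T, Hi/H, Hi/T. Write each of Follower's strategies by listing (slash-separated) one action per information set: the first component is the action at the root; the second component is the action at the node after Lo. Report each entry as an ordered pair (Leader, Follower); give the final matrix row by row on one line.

S: (7,5) (1,2) (4,4) (4,4) | W: (7,5) (1,2) (2,6) (2,6)

Row S: Lo/H→(7,5), Lo/T→(1,2), Hi/H→(4,4), Hi/T→(4,4)
Row W: Lo/H→(7,5), Lo/T→(1,2), Hi/H→(2,6), Hi/T→(2,6)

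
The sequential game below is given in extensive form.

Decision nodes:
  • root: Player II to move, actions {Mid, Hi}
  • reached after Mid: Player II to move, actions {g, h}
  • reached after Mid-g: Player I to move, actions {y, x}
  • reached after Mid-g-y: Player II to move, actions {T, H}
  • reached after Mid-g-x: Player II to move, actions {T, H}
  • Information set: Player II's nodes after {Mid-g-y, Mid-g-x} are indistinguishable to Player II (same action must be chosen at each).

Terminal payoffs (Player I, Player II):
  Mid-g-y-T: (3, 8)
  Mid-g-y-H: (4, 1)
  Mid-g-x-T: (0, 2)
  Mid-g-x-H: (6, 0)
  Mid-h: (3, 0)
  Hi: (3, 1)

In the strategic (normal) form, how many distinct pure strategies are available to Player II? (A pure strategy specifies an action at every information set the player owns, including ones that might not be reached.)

Player II owns the root with actions {Mid, Hi} — two choices.
Player II owns the node after Mid with actions {g, h} — two choices.
Player II owns the information set {Mid-g-y, Mid-g-x} with actions {T, H} — two choices.
A pure strategy fixes one action at each information set independently, so the count is the product 2 × 2 × 2 = 8.
(For reference, Player I has 2 pure strategies, giving a 8×2 normal-form matrix.)

8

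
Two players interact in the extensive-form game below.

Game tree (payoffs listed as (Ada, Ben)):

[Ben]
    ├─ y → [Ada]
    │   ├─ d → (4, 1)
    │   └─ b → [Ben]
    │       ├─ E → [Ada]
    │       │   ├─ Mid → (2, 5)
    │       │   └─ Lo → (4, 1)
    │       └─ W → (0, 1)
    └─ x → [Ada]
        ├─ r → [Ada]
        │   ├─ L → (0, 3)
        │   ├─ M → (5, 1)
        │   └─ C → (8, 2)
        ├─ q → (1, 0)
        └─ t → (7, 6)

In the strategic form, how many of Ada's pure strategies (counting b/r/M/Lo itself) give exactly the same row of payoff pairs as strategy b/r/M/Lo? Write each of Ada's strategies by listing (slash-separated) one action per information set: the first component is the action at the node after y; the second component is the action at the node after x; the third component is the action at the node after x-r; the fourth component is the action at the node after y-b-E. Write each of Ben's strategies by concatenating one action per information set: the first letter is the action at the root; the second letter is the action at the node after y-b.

Row for b/r/M/Lo (columns yE, yW, xE, xW): (4,1) (0,1) (5,1) (5,1).
Every one of Ada's information sets is on the play path for some reply by Ben when Ada follows b/r/M/Lo.
Changing the action at any of them therefore changes at least one column, so only b/r/M/Lo itself gives this row.

1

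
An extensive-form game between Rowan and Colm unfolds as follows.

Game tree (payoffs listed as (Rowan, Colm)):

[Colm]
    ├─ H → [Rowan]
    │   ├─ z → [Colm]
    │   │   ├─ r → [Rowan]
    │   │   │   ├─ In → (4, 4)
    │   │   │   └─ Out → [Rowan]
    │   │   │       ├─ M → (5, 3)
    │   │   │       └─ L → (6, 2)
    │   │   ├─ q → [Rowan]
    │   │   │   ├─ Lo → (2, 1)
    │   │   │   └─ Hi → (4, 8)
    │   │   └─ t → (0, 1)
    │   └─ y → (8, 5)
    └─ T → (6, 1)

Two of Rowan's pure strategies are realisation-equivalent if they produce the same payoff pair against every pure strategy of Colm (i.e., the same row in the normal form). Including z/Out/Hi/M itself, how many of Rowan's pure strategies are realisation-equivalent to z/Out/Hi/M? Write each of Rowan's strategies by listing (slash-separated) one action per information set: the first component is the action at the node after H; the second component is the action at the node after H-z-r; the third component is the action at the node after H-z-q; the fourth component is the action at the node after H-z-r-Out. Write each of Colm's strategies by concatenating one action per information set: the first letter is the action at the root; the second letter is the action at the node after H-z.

1

Row for z/Out/Hi/M (columns Hr, Hq, Ht, Tr, Tq, Tt): (5,3) (4,8) (0,1) (6,1) (6,1) (6,1).
Every one of Rowan's information sets is on the play path for some reply by Colm when Rowan follows z/Out/Hi/M.
Changing the action at any of them therefore changes at least one column, so only z/Out/Hi/M itself gives this row.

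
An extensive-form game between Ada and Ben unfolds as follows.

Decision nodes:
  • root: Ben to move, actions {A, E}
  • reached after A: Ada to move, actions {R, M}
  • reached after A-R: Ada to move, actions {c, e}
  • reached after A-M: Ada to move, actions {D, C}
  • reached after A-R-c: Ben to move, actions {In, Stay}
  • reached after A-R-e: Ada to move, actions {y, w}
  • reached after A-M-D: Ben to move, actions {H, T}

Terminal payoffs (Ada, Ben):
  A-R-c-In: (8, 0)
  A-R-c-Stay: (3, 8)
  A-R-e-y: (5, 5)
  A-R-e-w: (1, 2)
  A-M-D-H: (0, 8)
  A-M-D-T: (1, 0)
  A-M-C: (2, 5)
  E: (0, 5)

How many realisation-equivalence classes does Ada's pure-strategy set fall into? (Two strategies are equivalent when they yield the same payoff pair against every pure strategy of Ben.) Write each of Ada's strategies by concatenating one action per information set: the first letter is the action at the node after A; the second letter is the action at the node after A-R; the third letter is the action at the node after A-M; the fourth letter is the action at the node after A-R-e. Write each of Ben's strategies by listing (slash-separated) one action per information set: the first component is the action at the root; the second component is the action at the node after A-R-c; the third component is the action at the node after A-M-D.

5

Ada has 16 pure strategies: RcDy, RcDw, RcCy, RcCw, ReDy, ReDw, ReCy, ReCw, McDy, McDw, McCy, McCw, MeDy, MeDw, MeCy, MeCw. Columns: A/In/H, A/In/T, A/Stay/H, A/Stay/T, E/In/H, E/In/T, E/Stay/H, E/Stay/T.
{RcDy, RcDw, RcCy, RcCw} → row (8,0) (8,0) (3,8) (3,8) (0,5) (0,5) (0,5) (0,5)
{ReDy, ReCy} → row (5,5) (5,5) (5,5) (5,5) (0,5) (0,5) (0,5) (0,5)
{ReDw, ReCw} → row (1,2) (1,2) (1,2) (1,2) (0,5) (0,5) (0,5) (0,5)
{McDy, McDw, MeDy, MeDw} → row (0,8) (1,0) (0,8) (1,0) (0,5) (0,5) (0,5) (0,5)
{McCy, McCw, MeCy, MeCw} → row (2,5) (2,5) (2,5) (2,5) (0,5) (0,5) (0,5) (0,5)
That's 5 distinct rows out of 16 strategies.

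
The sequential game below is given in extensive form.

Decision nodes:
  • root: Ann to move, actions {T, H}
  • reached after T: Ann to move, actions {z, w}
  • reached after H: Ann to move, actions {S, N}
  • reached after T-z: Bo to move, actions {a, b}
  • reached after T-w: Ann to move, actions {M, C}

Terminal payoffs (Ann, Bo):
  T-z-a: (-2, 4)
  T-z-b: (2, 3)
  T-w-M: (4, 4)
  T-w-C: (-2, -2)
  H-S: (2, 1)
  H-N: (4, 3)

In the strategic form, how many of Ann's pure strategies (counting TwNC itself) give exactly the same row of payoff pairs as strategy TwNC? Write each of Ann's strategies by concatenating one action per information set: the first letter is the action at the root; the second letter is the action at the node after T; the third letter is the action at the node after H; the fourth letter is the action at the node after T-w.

2

Row for TwNC (columns a, b): (-2,-2) (-2,-2).
Under TwNC, Ann's choice at the node after H can never be reached regardless of what Bo does, so varying those choices leaves every outcome unchanged.
Holding the reachable choices fixed and varying the unreachable one freely already gives 2 equivalent strategies.
No other strategy reproduces this row, so those 2 are the full class: TwSC, TwNC.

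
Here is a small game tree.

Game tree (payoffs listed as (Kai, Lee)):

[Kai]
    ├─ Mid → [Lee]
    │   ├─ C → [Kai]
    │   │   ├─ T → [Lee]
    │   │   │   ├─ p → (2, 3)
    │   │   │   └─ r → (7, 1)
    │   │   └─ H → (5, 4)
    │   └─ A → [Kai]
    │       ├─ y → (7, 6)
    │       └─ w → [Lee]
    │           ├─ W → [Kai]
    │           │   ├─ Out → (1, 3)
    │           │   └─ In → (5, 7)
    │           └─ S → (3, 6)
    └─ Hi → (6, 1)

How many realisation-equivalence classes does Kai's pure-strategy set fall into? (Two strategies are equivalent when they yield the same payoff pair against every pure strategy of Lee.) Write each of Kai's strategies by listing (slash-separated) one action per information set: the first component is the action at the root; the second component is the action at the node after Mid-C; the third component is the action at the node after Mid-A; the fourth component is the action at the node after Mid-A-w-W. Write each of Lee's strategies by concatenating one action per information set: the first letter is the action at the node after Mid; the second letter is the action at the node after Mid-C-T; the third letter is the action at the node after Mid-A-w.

7

Kai has 16 pure strategies: Mid/T/y/Out, Mid/T/y/In, Mid/T/w/Out, Mid/T/w/In, Mid/H/y/Out, Mid/H/y/In, Mid/H/w/Out, Mid/H/w/In, Hi/T/y/Out, Hi/T/y/In, Hi/T/w/Out, Hi/T/w/In, Hi/H/y/Out, Hi/H/y/In, Hi/H/w/Out, Hi/H/w/In. Columns: CpW, CpS, CrW, CrS, ApW, ApS, ArW, ArS.
{Mid/T/y/Out, Mid/T/y/In} → row (2,3) (2,3) (7,1) (7,1) (7,6) (7,6) (7,6) (7,6)
{Mid/T/w/Out} → row (2,3) (2,3) (7,1) (7,1) (1,3) (3,6) (1,3) (3,6)
{Mid/T/w/In} → row (2,3) (2,3) (7,1) (7,1) (5,7) (3,6) (5,7) (3,6)
{Mid/H/y/Out, Mid/H/y/In} → row (5,4) (5,4) (5,4) (5,4) (7,6) (7,6) (7,6) (7,6)
{Mid/H/w/Out} → row (5,4) (5,4) (5,4) (5,4) (1,3) (3,6) (1,3) (3,6)
{Mid/H/w/In} → row (5,4) (5,4) (5,4) (5,4) (5,7) (3,6) (5,7) (3,6)
{Hi/T/y/Out, Hi/T/y/In, Hi/T/w/Out, Hi/T/w/In, Hi/H/y/Out, Hi/H/y/In, Hi/H/w/Out, Hi/H/w/In} → row (6,1) (6,1) (6,1) (6,1) (6,1) (6,1) (6,1) (6,1)
That's 7 distinct rows out of 16 strategies.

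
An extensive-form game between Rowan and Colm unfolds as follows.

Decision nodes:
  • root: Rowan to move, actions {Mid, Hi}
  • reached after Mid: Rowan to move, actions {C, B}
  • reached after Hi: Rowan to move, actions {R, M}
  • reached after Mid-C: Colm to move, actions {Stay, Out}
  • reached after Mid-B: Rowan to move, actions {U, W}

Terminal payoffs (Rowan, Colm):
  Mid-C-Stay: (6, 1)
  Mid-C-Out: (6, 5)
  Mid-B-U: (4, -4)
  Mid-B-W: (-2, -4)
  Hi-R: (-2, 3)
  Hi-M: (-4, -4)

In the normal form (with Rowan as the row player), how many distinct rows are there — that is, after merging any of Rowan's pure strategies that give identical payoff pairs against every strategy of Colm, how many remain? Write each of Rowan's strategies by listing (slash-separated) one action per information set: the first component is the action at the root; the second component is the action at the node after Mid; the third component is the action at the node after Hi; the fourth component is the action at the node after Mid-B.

Rowan has 16 pure strategies: Mid/C/R/U, Mid/C/R/W, Mid/C/M/U, Mid/C/M/W, Mid/B/R/U, Mid/B/R/W, Mid/B/M/U, Mid/B/M/W, Hi/C/R/U, Hi/C/R/W, Hi/C/M/U, Hi/C/M/W, Hi/B/R/U, Hi/B/R/W, Hi/B/M/U, Hi/B/M/W. Columns: Stay, Out.
{Mid/C/R/U, Mid/C/R/W, Mid/C/M/U, Mid/C/M/W} → row (6,1) (6,5)
{Mid/B/R/U, Mid/B/M/U} → row (4,-4) (4,-4)
{Mid/B/R/W, Mid/B/M/W} → row (-2,-4) (-2,-4)
{Hi/C/R/U, Hi/C/R/W, Hi/B/R/U, Hi/B/R/W} → row (-2,3) (-2,3)
{Hi/C/M/U, Hi/C/M/W, Hi/B/M/U, Hi/B/M/W} → row (-4,-4) (-4,-4)
That's 5 distinct rows out of 16 strategies.

5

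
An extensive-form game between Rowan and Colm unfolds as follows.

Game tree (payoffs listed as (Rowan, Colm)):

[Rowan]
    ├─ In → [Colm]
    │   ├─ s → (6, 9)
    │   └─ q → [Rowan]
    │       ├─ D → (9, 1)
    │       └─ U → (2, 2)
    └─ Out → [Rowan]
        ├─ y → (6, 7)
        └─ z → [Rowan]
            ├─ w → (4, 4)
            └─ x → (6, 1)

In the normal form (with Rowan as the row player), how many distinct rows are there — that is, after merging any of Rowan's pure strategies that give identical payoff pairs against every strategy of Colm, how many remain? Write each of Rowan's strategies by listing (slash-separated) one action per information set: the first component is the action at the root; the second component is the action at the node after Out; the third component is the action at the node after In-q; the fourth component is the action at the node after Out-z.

Rowan has 16 pure strategies: In/y/D/w, In/y/D/x, In/y/U/w, In/y/U/x, In/z/D/w, In/z/D/x, In/z/U/w, In/z/U/x, Out/y/D/w, Out/y/D/x, Out/y/U/w, Out/y/U/x, Out/z/D/w, Out/z/D/x, Out/z/U/w, Out/z/U/x. Columns: s, q.
{In/y/D/w, In/y/D/x, In/z/D/w, In/z/D/x} → row (6,9) (9,1)
{In/y/U/w, In/y/U/x, In/z/U/w, In/z/U/x} → row (6,9) (2,2)
{Out/y/D/w, Out/y/D/x, Out/y/U/w, Out/y/U/x} → row (6,7) (6,7)
{Out/z/D/w, Out/z/U/w} → row (4,4) (4,4)
{Out/z/D/x, Out/z/U/x} → row (6,1) (6,1)
That's 5 distinct rows out of 16 strategies.

5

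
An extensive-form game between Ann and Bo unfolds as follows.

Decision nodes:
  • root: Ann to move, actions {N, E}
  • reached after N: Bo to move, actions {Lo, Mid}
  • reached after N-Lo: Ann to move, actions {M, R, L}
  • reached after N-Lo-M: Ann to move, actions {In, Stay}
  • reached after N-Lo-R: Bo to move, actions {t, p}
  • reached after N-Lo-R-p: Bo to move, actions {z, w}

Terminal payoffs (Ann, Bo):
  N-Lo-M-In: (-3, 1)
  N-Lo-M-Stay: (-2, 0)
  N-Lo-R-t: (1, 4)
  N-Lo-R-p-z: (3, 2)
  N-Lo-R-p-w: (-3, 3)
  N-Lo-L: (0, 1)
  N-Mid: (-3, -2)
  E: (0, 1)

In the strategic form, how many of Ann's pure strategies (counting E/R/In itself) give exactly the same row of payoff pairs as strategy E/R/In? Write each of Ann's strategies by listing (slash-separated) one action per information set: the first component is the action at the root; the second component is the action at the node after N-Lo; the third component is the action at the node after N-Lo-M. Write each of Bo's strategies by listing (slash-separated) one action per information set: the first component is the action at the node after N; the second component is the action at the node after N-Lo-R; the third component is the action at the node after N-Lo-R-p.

Row for E/R/In (columns Lo/t/z, Lo/t/w, Lo/p/z, Lo/p/w, Mid/t/z, Mid/t/w, Mid/p/z, Mid/p/w): (0,1) (0,1) (0,1) (0,1) (0,1) (0,1) (0,1) (0,1).
Under E/R/In, Ann's choice at the node after N-Lo and at the node after N-Lo-M can never be reached regardless of what Bo does, so varying those choices leaves every outcome unchanged.
Holding the reachable choices fixed and varying the unreachable ones freely already gives 3 × 2 = 6 equivalent strategies.
No other strategy reproduces this row, so those 6 are the full class: E/M/In, E/M/Stay, E/R/In, E/R/Stay, E/L/In, E/L/Stay.

6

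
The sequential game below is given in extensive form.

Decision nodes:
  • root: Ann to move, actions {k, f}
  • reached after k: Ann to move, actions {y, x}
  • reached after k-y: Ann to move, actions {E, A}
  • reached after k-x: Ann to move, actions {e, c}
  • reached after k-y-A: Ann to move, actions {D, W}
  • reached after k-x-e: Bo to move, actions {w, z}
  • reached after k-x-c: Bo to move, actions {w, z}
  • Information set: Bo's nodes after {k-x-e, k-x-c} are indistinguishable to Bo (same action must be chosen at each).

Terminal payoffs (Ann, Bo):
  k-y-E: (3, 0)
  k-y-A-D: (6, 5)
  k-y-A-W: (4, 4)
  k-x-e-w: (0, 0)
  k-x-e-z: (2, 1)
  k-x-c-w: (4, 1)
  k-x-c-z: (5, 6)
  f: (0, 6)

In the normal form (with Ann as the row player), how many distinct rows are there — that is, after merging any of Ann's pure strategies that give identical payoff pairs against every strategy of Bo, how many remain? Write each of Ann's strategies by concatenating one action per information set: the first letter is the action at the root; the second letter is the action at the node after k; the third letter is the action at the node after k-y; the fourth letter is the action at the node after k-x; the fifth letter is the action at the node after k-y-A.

Ann has 32 pure strategies: kyEeD, kyEeW, kyEcD, kyEcW, kyAeD, kyAeW, kyAcD, kyAcW, kxEeD, kxEeW, kxEcD, kxEcW, kxAeD, kxAeW, kxAcD, kxAcW, fyEeD, fyEeW, fyEcD, fyEcW, fyAeD, fyAeW, fyAcD, fyAcW, fxEeD, fxEeW, fxEcD, fxEcW, fxAeD, fxAeW, fxAcD, fxAcW. Columns: w, z.
{kyEeD, kyEeW, kyEcD, kyEcW} → row (3,0) (3,0)
{kyAeD, kyAcD} → row (6,5) (6,5)
{kyAeW, kyAcW} → row (4,4) (4,4)
{kxEeD, kxEeW, kxAeD, kxAeW} → row (0,0) (2,1)
{kxEcD, kxEcW, kxAcD, kxAcW} → row (4,1) (5,6)
{fyEeD, fyEeW, fyEcD, fyEcW, fyAeD, fyAeW, fyAcD, fyAcW, fxEeD, fxEeW, fxEcD, fxEcW, fxAeD, fxAeW, fxAcD, fxAcW} → row (0,6) (0,6)
That's 6 distinct rows out of 32 strategies.

6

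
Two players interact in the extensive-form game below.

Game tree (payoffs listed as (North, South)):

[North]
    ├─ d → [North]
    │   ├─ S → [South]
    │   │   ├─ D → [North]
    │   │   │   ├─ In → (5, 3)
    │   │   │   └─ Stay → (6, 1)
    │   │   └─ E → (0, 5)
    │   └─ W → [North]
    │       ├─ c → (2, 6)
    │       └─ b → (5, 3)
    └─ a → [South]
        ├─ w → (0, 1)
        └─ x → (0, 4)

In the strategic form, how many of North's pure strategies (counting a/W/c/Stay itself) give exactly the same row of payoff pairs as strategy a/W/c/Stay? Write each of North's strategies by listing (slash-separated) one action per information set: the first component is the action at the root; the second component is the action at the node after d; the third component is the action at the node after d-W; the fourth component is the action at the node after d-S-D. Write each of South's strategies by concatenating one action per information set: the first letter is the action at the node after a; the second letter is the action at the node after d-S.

8

Row for a/W/c/Stay (columns wD, wE, xD, xE): (0,1) (0,1) (0,4) (0,4).
Under a/W/c/Stay, North's choice at the node after d and at the node after d-W and at the node after d-S-D can never be reached regardless of what South does, so varying those choices leaves every outcome unchanged.
Holding the reachable choices fixed and varying the unreachable ones freely already gives 2 × 2 × 2 = 8 equivalent strategies.
No other strategy reproduces this row, so those 8 are the full class: a/S/c/In, a/S/c/Stay, a/S/b/In, a/S/b/Stay, a/W/c/In, a/W/c/Stay, a/W/b/In, a/W/b/Stay.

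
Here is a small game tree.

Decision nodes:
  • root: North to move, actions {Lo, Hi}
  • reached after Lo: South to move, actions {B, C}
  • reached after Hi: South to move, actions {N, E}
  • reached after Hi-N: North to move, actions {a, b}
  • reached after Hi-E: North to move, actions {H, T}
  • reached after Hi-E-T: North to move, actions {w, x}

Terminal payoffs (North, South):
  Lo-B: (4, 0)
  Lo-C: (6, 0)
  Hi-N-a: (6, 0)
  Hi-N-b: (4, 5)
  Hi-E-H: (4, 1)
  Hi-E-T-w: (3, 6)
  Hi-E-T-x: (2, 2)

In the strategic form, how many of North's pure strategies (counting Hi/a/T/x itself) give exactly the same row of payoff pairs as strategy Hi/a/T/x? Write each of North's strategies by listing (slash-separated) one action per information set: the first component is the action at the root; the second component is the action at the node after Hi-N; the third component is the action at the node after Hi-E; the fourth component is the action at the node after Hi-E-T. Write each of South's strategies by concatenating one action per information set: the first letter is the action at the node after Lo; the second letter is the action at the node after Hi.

1

Row for Hi/a/T/x (columns BN, BE, CN, CE): (6,0) (2,2) (6,0) (2,2).
Every one of North's information sets is on the play path for some reply by South when North follows Hi/a/T/x.
Changing the action at any of them therefore changes at least one column, so only Hi/a/T/x itself gives this row.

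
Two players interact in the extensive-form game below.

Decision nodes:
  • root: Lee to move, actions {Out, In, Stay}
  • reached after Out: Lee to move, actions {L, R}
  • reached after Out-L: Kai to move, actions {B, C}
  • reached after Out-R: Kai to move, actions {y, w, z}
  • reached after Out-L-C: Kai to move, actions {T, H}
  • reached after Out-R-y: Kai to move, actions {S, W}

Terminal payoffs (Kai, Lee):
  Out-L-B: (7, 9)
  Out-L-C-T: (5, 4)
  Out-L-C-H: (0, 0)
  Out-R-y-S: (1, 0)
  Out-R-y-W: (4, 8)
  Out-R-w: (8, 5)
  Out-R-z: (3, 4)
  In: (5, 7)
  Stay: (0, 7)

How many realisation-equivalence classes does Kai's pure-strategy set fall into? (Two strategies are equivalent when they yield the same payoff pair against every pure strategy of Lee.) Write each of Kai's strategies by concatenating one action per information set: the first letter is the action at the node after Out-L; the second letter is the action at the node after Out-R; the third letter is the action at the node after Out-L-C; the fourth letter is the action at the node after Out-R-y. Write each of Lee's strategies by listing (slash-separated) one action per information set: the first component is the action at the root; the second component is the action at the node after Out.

12

Kai has 24 pure strategies: ByTS, ByTW, ByHS, ByHW, BwTS, BwTW, BwHS, BwHW, BzTS, BzTW, BzHS, BzHW, CyTS, CyTW, CyHS, CyHW, CwTS, CwTW, CwHS, CwHW, CzTS, CzTW, CzHS, CzHW. Columns: Out/L, Out/R, In/L, In/R, Stay/L, Stay/R.
{ByTS, ByHS} → row (7,9) (1,0) (5,7) (5,7) (0,7) (0,7)
{ByTW, ByHW} → row (7,9) (4,8) (5,7) (5,7) (0,7) (0,7)
{BwTS, BwTW, BwHS, BwHW} → row (7,9) (8,5) (5,7) (5,7) (0,7) (0,7)
{BzTS, BzTW, BzHS, BzHW} → row (7,9) (3,4) (5,7) (5,7) (0,7) (0,7)
{CyTS} → row (5,4) (1,0) (5,7) (5,7) (0,7) (0,7)
{CyTW} → row (5,4) (4,8) (5,7) (5,7) (0,7) (0,7)
{CyHS} → row (0,0) (1,0) (5,7) (5,7) (0,7) (0,7)
{CyHW} → row (0,0) (4,8) (5,7) (5,7) (0,7) (0,7)
{CwTS, CwTW} → row (5,4) (8,5) (5,7) (5,7) (0,7) (0,7)
{CwHS, CwHW} → row (0,0) (8,5) (5,7) (5,7) (0,7) (0,7)
{CzTS, CzTW} → row (5,4) (3,4) (5,7) (5,7) (0,7) (0,7)
{CzHS, CzHW} → row (0,0) (3,4) (5,7) (5,7) (0,7) (0,7)
That's 12 distinct rows out of 24 strategies.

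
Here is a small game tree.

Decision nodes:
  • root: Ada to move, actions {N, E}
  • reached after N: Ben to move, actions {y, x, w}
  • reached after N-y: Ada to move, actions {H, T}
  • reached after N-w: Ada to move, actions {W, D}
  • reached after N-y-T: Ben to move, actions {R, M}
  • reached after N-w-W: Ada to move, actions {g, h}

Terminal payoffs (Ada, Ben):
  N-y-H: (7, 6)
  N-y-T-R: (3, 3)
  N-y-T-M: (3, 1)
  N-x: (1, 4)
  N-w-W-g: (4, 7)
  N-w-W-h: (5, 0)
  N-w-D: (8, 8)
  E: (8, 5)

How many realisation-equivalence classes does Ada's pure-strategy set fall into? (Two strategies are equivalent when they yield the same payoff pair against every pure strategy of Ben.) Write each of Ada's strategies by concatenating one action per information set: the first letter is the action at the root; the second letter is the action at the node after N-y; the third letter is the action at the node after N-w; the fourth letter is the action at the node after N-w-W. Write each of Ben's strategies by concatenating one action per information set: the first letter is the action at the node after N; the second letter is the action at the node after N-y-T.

7

Ada has 16 pure strategies: NHWg, NHWh, NHDg, NHDh, NTWg, NTWh, NTDg, NTDh, EHWg, EHWh, EHDg, EHDh, ETWg, ETWh, ETDg, ETDh. Columns: yR, yM, xR, xM, wR, wM.
{NHWg} → row (7,6) (7,6) (1,4) (1,4) (4,7) (4,7)
{NHWh} → row (7,6) (7,6) (1,4) (1,4) (5,0) (5,0)
{NHDg, NHDh} → row (7,6) (7,6) (1,4) (1,4) (8,8) (8,8)
{NTWg} → row (3,3) (3,1) (1,4) (1,4) (4,7) (4,7)
{NTWh} → row (3,3) (3,1) (1,4) (1,4) (5,0) (5,0)
{NTDg, NTDh} → row (3,3) (3,1) (1,4) (1,4) (8,8) (8,8)
{EHWg, EHWh, EHDg, EHDh, ETWg, ETWh, ETDg, ETDh} → row (8,5) (8,5) (8,5) (8,5) (8,5) (8,5)
That's 7 distinct rows out of 16 strategies.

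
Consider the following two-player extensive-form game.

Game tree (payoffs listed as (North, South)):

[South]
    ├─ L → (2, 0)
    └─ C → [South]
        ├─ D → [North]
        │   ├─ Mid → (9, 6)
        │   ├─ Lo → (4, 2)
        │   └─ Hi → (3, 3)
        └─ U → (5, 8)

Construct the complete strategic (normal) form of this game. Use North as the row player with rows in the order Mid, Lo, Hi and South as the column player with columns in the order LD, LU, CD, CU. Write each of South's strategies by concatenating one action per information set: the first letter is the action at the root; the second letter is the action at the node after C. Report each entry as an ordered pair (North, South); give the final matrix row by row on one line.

Row Mid: LD→(2,0), LU→(2,0), CD→(9,6), CU→(5,8)
Row Lo: LD→(2,0), LU→(2,0), CD→(4,2), CU→(5,8)
Row Hi: LD→(2,0), LU→(2,0), CD→(3,3), CU→(5,8)

Mid: (2,0) (2,0) (9,6) (5,8) | Lo: (2,0) (2,0) (4,2) (5,8) | Hi: (2,0) (2,0) (3,3) (5,8)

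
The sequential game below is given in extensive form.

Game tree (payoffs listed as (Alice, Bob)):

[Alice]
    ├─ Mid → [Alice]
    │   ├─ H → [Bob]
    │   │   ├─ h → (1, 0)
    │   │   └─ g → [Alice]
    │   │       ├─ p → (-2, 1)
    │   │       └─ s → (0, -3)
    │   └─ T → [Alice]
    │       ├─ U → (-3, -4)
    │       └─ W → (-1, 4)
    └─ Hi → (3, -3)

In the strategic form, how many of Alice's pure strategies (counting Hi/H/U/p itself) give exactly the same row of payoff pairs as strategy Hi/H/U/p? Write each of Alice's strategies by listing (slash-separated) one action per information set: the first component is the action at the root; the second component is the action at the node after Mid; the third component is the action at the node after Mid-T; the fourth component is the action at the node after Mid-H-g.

8

Row for Hi/H/U/p (columns h, g): (3,-3) (3,-3).
Under Hi/H/U/p, Alice's choice at the node after Mid and at the node after Mid-T and at the node after Mid-H-g can never be reached regardless of what Bob does, so varying those choices leaves every outcome unchanged.
Holding the reachable choices fixed and varying the unreachable ones freely already gives 2 × 2 × 2 = 8 equivalent strategies.
No other strategy reproduces this row, so those 8 are the full class: Hi/H/U/p, Hi/H/U/s, Hi/H/W/p, Hi/H/W/s, Hi/T/U/p, Hi/T/U/s, Hi/T/W/p, Hi/T/W/s.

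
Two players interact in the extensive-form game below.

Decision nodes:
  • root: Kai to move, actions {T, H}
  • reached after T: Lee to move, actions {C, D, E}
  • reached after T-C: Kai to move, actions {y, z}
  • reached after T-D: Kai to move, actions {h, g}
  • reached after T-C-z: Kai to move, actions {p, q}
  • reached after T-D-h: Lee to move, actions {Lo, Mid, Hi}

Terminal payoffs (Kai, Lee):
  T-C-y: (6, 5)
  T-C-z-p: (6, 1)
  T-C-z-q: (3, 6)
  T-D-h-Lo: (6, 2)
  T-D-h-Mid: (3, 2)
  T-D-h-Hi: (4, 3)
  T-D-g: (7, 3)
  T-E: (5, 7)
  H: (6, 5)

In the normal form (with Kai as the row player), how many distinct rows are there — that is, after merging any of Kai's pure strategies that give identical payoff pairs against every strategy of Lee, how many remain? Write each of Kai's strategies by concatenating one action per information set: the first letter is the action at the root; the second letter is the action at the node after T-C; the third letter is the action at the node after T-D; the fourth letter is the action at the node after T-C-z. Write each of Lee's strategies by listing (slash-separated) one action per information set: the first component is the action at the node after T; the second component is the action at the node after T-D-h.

Kai has 16 pure strategies: Tyhp, Tyhq, Tygp, Tygq, Tzhp, Tzhq, Tzgp, Tzgq, Hyhp, Hyhq, Hygp, Hygq, Hzhp, Hzhq, Hzgp, Hzgq. Columns: C/Lo, C/Mid, C/Hi, D/Lo, D/Mid, D/Hi, E/Lo, E/Mid, E/Hi.
{Tyhp, Tyhq} → row (6,5) (6,5) (6,5) (6,2) (3,2) (4,3) (5,7) (5,7) (5,7)
{Tygp, Tygq} → row (6,5) (6,5) (6,5) (7,3) (7,3) (7,3) (5,7) (5,7) (5,7)
{Tzhp} → row (6,1) (6,1) (6,1) (6,2) (3,2) (4,3) (5,7) (5,7) (5,7)
{Tzhq} → row (3,6) (3,6) (3,6) (6,2) (3,2) (4,3) (5,7) (5,7) (5,7)
{Tzgp} → row (6,1) (6,1) (6,1) (7,3) (7,3) (7,3) (5,7) (5,7) (5,7)
{Tzgq} → row (3,6) (3,6) (3,6) (7,3) (7,3) (7,3) (5,7) (5,7) (5,7)
{Hyhp, Hyhq, Hygp, Hygq, Hzhp, Hzhq, Hzgp, Hzgq} → row (6,5) (6,5) (6,5) (6,5) (6,5) (6,5) (6,5) (6,5) (6,5)
That's 7 distinct rows out of 16 strategies.

7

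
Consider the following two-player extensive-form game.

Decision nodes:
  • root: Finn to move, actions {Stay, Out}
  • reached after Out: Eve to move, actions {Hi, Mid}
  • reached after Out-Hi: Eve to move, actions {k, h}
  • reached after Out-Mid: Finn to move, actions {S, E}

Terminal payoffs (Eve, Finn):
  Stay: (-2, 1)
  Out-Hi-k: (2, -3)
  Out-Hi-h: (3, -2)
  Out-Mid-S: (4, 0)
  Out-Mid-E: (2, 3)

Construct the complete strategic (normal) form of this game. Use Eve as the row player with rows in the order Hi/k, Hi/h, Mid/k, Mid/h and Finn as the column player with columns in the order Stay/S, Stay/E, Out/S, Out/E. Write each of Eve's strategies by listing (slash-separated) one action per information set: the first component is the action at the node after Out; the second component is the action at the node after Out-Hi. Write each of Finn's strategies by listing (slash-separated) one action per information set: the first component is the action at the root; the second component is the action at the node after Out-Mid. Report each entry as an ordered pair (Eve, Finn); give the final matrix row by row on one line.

Row Hi/k: Stay/S→(-2,1), Stay/E→(-2,1), Out/S→(2,-3), Out/E→(2,-3)
Row Hi/h: Stay/S→(-2,1), Stay/E→(-2,1), Out/S→(3,-2), Out/E→(3,-2)
Row Mid/k: Stay/S→(-2,1), Stay/E→(-2,1), Out/S→(4,0), Out/E→(2,3)
Row Mid/h: Stay/S→(-2,1), Stay/E→(-2,1), Out/S→(4,0), Out/E→(2,3)

Hi/k: (-2,1) (-2,1) (2,-3) (2,-3) | Hi/h: (-2,1) (-2,1) (3,-2) (3,-2) | Mid/k: (-2,1) (-2,1) (4,0) (2,3) | Mid/h: (-2,1) (-2,1) (4,0) (2,3)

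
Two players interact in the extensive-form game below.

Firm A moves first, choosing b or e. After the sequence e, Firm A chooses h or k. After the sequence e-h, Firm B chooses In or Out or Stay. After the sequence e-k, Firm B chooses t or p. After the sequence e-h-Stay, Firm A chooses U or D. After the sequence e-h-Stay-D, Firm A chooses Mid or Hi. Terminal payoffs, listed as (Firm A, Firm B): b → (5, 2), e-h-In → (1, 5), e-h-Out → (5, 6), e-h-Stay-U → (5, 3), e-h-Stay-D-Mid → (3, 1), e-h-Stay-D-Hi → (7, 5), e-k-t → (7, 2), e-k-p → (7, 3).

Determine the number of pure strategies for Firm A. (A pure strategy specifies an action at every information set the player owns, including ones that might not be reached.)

16

Firm A owns the root with actions {b, e} — two choices.
Firm A owns the node after e with actions {h, k} — two choices.
Firm A owns the node after e-h-Stay with actions {U, D} — two choices.
Firm A owns the node after e-h-Stay-D with actions {Mid, Hi} — two choices.
A pure strategy fixes one action at each information set independently, so the count is the product 2 × 2 × 2 × 2 = 16.
(For reference, Firm B has 6 pure strategies, giving a 16×6 normal-form matrix.)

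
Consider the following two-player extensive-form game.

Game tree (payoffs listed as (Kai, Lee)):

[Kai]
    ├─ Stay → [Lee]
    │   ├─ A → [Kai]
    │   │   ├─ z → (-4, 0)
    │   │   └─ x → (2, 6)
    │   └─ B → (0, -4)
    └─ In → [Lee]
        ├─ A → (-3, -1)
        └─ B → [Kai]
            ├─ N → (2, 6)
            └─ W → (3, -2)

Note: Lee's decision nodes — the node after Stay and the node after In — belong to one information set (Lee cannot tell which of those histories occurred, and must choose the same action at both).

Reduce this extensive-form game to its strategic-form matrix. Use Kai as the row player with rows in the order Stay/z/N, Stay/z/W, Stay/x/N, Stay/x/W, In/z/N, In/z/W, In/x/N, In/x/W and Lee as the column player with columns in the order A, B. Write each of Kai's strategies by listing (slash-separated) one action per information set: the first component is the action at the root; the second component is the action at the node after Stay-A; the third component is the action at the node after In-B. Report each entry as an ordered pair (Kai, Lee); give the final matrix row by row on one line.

Stay/z/N: (-4,0) (0,-4) | Stay/z/W: (-4,0) (0,-4) | Stay/x/N: (2,6) (0,-4) | Stay/x/W: (2,6) (0,-4) | In/z/N: (-3,-1) (2,6) | In/z/W: (-3,-1) (3,-2) | In/x/N: (-3,-1) (2,6) | In/x/W: (-3,-1) (3,-2)

                A        B
Stay/z/N   (-4,0)   (0,-4)
Stay/z/W   (-4,0)   (0,-4)
Stay/x/N    (2,6)   (0,-4)
Stay/x/W    (2,6)   (0,-4)
  In/z/N  (-3,-1)    (2,6)
  In/z/W  (-3,-1)   (3,-2)
  In/x/N  (-3,-1)    (2,6)
  In/x/W  (-3,-1)   (3,-2)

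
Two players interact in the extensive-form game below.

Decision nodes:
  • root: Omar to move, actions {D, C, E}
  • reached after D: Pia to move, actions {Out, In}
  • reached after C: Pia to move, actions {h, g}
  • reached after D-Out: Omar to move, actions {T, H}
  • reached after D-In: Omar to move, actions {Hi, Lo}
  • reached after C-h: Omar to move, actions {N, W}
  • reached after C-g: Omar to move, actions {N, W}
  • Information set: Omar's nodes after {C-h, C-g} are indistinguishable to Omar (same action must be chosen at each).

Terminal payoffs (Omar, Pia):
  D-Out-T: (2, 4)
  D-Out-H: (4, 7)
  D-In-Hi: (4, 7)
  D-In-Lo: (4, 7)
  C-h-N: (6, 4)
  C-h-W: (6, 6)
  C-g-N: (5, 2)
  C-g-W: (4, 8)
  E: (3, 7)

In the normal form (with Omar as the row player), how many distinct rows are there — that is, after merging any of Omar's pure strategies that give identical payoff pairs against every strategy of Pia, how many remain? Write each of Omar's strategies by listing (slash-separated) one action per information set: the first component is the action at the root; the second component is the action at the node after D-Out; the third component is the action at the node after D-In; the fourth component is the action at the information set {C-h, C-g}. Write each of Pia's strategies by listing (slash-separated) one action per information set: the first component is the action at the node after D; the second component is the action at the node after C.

5

Omar has 24 pure strategies: D/T/Hi/N, D/T/Hi/W, D/T/Lo/N, D/T/Lo/W, D/H/Hi/N, D/H/Hi/W, D/H/Lo/N, D/H/Lo/W, C/T/Hi/N, C/T/Hi/W, C/T/Lo/N, C/T/Lo/W, C/H/Hi/N, C/H/Hi/W, C/H/Lo/N, C/H/Lo/W, E/T/Hi/N, E/T/Hi/W, E/T/Lo/N, E/T/Lo/W, E/H/Hi/N, E/H/Hi/W, E/H/Lo/N, E/H/Lo/W. Columns: Out/h, Out/g, In/h, In/g.
{D/T/Hi/N, D/T/Hi/W, D/T/Lo/N, D/T/Lo/W} → row (2,4) (2,4) (4,7) (4,7)
{D/H/Hi/N, D/H/Hi/W, D/H/Lo/N, D/H/Lo/W} → row (4,7) (4,7) (4,7) (4,7)
{C/T/Hi/N, C/T/Lo/N, C/H/Hi/N, C/H/Lo/N} → row (6,4) (5,2) (6,4) (5,2)
{C/T/Hi/W, C/T/Lo/W, C/H/Hi/W, C/H/Lo/W} → row (6,6) (4,8) (6,6) (4,8)
{E/T/Hi/N, E/T/Hi/W, E/T/Lo/N, E/T/Lo/W, E/H/Hi/N, E/H/Hi/W, E/H/Lo/N, E/H/Lo/W} → row (3,7) (3,7) (3,7) (3,7)
That's 5 distinct rows out of 24 strategies.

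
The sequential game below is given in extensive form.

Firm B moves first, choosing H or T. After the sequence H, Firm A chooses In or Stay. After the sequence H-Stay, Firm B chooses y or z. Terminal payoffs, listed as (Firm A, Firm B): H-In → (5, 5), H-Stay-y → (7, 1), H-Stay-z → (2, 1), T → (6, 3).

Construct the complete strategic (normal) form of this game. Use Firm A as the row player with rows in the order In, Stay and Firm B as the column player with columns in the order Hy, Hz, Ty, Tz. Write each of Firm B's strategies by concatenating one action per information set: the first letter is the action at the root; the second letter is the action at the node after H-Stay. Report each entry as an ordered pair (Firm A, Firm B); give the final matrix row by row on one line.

Row In: Hy→(5,5), Hz→(5,5), Ty→(6,3), Tz→(6,3)
Row Stay: Hy→(7,1), Hz→(2,1), Ty→(6,3), Tz→(6,3)

In: (5,5) (5,5) (6,3) (6,3) | Stay: (7,1) (2,1) (6,3) (6,3)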